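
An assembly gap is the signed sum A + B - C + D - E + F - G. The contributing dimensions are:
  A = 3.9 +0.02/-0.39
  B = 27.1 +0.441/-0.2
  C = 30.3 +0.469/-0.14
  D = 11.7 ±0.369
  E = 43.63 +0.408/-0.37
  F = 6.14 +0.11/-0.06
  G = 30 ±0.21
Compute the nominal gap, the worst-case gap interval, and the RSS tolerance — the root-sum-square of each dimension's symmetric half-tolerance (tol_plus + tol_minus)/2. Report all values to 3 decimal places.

nominal=-55.090 wc=[-57.196,-53.430] rss=0.759

Stack each dimension's contribution:
  +A: nom +3.900 → Σnom=3.900; wc +0.020/-0.390 → slack +0.020/-0.390; half-tol=0.205, Σhalf²=0.042025
  +B: nom +27.100 → Σnom=31.000; wc +0.441/-0.200 → slack +0.461/-0.590; half-tol=0.321, Σhalf²=0.144745
  -C: nom -30.300 → Σnom=0.700; wc +0.140/-0.469 → slack +0.601/-1.059; half-tol=0.304, Σhalf²=0.237465
  +D: nom +11.700 → Σnom=12.400; wc +0.369/-0.369 → slack +0.970/-1.428; half-tol=0.369, Σhalf²=0.373626
  -E: nom -43.630 → Σnom=-31.230; wc +0.370/-0.408 → slack +1.340/-1.836; half-tol=0.389, Σhalf²=0.524948
  +F: nom +6.140 → Σnom=-25.090; wc +0.110/-0.060 → slack +1.450/-1.896; half-tol=0.085, Σhalf²=0.532173
  -G: nom -30.000 → Σnom=-55.090; wc +0.210/-0.210 → slack +1.660/-2.106; half-tol=0.210, Σhalf²=0.576273
Nominal = -55.090. Worst-case = [-55.090 - 2.106, -55.090 + 1.660] = [-57.196, -53.430]. RSS = √0.576273 = 0.759.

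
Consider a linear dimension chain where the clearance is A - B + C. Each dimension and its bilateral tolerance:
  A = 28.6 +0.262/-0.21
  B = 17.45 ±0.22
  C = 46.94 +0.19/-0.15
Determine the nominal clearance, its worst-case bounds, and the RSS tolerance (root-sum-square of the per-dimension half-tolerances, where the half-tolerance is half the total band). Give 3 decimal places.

nominal=58.090 wc=[57.510,58.762] rss=0.365

Stack each dimension's contribution:
  +A: nom +28.600 → Σnom=28.600; wc +0.262/-0.210 → slack +0.262/-0.210; half-tol=0.236, Σhalf²=0.055696
  -B: nom -17.450 → Σnom=11.150; wc +0.220/-0.220 → slack +0.482/-0.430; half-tol=0.220, Σhalf²=0.104096
  +C: nom +46.940 → Σnom=58.090; wc +0.190/-0.150 → slack +0.672/-0.580; half-tol=0.170, Σhalf²=0.132996
Nominal = 58.090. Worst-case = [58.090 - 0.580, 58.090 + 0.672] = [57.510, 58.762]. RSS = √0.132996 = 0.365.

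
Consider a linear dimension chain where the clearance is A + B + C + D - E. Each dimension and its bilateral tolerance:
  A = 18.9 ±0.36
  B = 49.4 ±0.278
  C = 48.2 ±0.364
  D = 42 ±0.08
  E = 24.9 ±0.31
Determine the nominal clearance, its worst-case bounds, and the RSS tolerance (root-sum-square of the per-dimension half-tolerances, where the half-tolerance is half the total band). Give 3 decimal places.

Stack each dimension's contribution:
  +A: nom +18.900 → Σnom=18.900; wc +0.360/-0.360 → slack +0.360/-0.360; half-tol=0.360, Σhalf²=0.129600
  +B: nom +49.400 → Σnom=68.300; wc +0.278/-0.278 → slack +0.638/-0.638; half-tol=0.278, Σhalf²=0.206884
  +C: nom +48.200 → Σnom=116.500; wc +0.364/-0.364 → slack +1.002/-1.002; half-tol=0.364, Σhalf²=0.339380
  +D: nom +42.000 → Σnom=158.500; wc +0.080/-0.080 → slack +1.082/-1.082; half-tol=0.080, Σhalf²=0.345780
  -E: nom -24.900 → Σnom=133.600; wc +0.310/-0.310 → slack +1.392/-1.392; half-tol=0.310, Σhalf²=0.441880
Nominal = 133.600. Worst-case = [133.600 - 1.392, 133.600 + 1.392] = [132.208, 134.992]. RSS = √0.441880 = 0.665.

nominal=133.600 wc=[132.208,134.992] rss=0.665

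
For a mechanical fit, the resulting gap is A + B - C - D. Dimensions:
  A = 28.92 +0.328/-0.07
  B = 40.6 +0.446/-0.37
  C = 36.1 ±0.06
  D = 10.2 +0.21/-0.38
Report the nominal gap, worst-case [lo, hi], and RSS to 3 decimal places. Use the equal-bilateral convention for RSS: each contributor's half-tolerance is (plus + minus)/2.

nominal=23.220 wc=[22.510,24.434] rss=0.545

Stack each dimension's contribution:
  +A: nom +28.920 → Σnom=28.920; wc +0.328/-0.070 → slack +0.328/-0.070; half-tol=0.199, Σhalf²=0.039601
  +B: nom +40.600 → Σnom=69.520; wc +0.446/-0.370 → slack +0.774/-0.440; half-tol=0.408, Σhalf²=0.206065
  -C: nom -36.100 → Σnom=33.420; wc +0.060/-0.060 → slack +0.834/-0.500; half-tol=0.060, Σhalf²=0.209665
  -D: nom -10.200 → Σnom=23.220; wc +0.380/-0.210 → slack +1.214/-0.710; half-tol=0.295, Σhalf²=0.296690
Nominal = 23.220. Worst-case = [23.220 - 0.710, 23.220 + 1.214] = [22.510, 24.434]. RSS = √0.296690 = 0.545.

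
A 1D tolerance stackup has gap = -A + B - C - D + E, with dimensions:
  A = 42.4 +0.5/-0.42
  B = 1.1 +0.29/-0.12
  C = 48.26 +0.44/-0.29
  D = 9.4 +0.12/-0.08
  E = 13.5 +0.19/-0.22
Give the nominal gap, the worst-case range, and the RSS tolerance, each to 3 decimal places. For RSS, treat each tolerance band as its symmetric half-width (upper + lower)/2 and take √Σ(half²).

Stack each dimension's contribution:
  -A: nom -42.400 → Σnom=-42.400; wc +0.420/-0.500 → slack +0.420/-0.500; half-tol=0.460, Σhalf²=0.211600
  +B: nom +1.100 → Σnom=-41.300; wc +0.290/-0.120 → slack +0.710/-0.620; half-tol=0.205, Σhalf²=0.253625
  -C: nom -48.260 → Σnom=-89.560; wc +0.290/-0.440 → slack +1.000/-1.060; half-tol=0.365, Σhalf²=0.386850
  -D: nom -9.400 → Σnom=-98.960; wc +0.080/-0.120 → slack +1.080/-1.180; half-tol=0.100, Σhalf²=0.396850
  +E: nom +13.500 → Σnom=-85.460; wc +0.190/-0.220 → slack +1.270/-1.400; half-tol=0.205, Σhalf²=0.438875
Nominal = -85.460. Worst-case = [-85.460 - 1.400, -85.460 + 1.270] = [-86.860, -84.190]. RSS = √0.438875 = 0.662.

nominal=-85.460 wc=[-86.860,-84.190] rss=0.662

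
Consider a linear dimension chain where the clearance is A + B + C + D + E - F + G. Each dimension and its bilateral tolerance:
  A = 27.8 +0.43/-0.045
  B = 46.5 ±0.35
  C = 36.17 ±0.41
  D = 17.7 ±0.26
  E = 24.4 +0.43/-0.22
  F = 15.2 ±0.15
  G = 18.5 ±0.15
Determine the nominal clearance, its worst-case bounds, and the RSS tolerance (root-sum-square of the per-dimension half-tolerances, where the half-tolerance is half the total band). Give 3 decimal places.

nominal=155.870 wc=[154.285,158.050] rss=0.752

Stack each dimension's contribution:
  +A: nom +27.800 → Σnom=27.800; wc +0.430/-0.045 → slack +0.430/-0.045; half-tol=0.237, Σhalf²=0.056406
  +B: nom +46.500 → Σnom=74.300; wc +0.350/-0.350 → slack +0.780/-0.395; half-tol=0.350, Σhalf²=0.178906
  +C: nom +36.170 → Σnom=110.470; wc +0.410/-0.410 → slack +1.190/-0.805; half-tol=0.410, Σhalf²=0.347006
  +D: nom +17.700 → Σnom=128.170; wc +0.260/-0.260 → slack +1.450/-1.065; half-tol=0.260, Σhalf²=0.414606
  +E: nom +24.400 → Σnom=152.570; wc +0.430/-0.220 → slack +1.880/-1.285; half-tol=0.325, Σhalf²=0.520231
  -F: nom -15.200 → Σnom=137.370; wc +0.150/-0.150 → slack +2.030/-1.435; half-tol=0.150, Σhalf²=0.542731
  +G: nom +18.500 → Σnom=155.870; wc +0.150/-0.150 → slack +2.180/-1.585; half-tol=0.150, Σhalf²=0.565231
Nominal = 155.870. Worst-case = [155.870 - 1.585, 155.870 + 2.180] = [154.285, 158.050]. RSS = √0.565231 = 0.752.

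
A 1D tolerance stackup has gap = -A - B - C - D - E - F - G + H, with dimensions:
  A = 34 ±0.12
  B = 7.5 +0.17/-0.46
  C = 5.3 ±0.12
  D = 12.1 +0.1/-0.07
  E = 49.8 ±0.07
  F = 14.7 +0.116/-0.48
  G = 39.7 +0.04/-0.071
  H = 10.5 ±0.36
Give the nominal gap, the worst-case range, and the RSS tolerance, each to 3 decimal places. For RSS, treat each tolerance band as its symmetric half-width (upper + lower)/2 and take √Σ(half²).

nominal=-152.600 wc=[-153.696,-150.849] rss=0.601

Stack each dimension's contribution:
  -A: nom -34.000 → Σnom=-34.000; wc +0.120/-0.120 → slack +0.120/-0.120; half-tol=0.120, Σhalf²=0.014400
  -B: nom -7.500 → Σnom=-41.500; wc +0.460/-0.170 → slack +0.580/-0.290; half-tol=0.315, Σhalf²=0.113625
  -C: nom -5.300 → Σnom=-46.800; wc +0.120/-0.120 → slack +0.700/-0.410; half-tol=0.120, Σhalf²=0.128025
  -D: nom -12.100 → Σnom=-58.900; wc +0.070/-0.100 → slack +0.770/-0.510; half-tol=0.085, Σhalf²=0.135250
  -E: nom -49.800 → Σnom=-108.700; wc +0.070/-0.070 → slack +0.840/-0.580; half-tol=0.070, Σhalf²=0.140150
  -F: nom -14.700 → Σnom=-123.400; wc +0.480/-0.116 → slack +1.320/-0.696; half-tol=0.298, Σhalf²=0.228954
  -G: nom -39.700 → Σnom=-163.100; wc +0.071/-0.040 → slack +1.391/-0.736; half-tol=0.055, Σhalf²=0.232034
  +H: nom +10.500 → Σnom=-152.600; wc +0.360/-0.360 → slack +1.751/-1.096; half-tol=0.360, Σhalf²=0.361634
Nominal = -152.600. Worst-case = [-152.600 - 1.096, -152.600 + 1.751] = [-153.696, -150.849]. RSS = √0.361634 = 0.601.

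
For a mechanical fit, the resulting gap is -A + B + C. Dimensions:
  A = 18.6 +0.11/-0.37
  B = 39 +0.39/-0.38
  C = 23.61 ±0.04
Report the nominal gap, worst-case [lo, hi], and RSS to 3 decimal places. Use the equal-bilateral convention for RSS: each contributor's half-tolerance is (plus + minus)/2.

Stack each dimension's contribution:
  -A: nom -18.600 → Σnom=-18.600; wc +0.370/-0.110 → slack +0.370/-0.110; half-tol=0.240, Σhalf²=0.057600
  +B: nom +39.000 → Σnom=20.400; wc +0.390/-0.380 → slack +0.760/-0.490; half-tol=0.385, Σhalf²=0.205825
  +C: nom +23.610 → Σnom=44.010; wc +0.040/-0.040 → slack +0.800/-0.530; half-tol=0.040, Σhalf²=0.207425
Nominal = 44.010. Worst-case = [44.010 - 0.530, 44.010 + 0.800] = [43.480, 44.810]. RSS = √0.207425 = 0.455.

nominal=44.010 wc=[43.480,44.810] rss=0.455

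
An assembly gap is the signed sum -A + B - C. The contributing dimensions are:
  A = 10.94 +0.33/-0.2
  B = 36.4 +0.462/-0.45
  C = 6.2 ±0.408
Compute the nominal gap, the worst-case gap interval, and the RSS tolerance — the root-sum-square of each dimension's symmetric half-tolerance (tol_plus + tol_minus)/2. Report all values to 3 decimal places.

Stack each dimension's contribution:
  -A: nom -10.940 → Σnom=-10.940; wc +0.200/-0.330 → slack +0.200/-0.330; half-tol=0.265, Σhalf²=0.070225
  +B: nom +36.400 → Σnom=25.460; wc +0.462/-0.450 → slack +0.662/-0.780; half-tol=0.456, Σhalf²=0.278161
  -C: nom -6.200 → Σnom=19.260; wc +0.408/-0.408 → slack +1.070/-1.188; half-tol=0.408, Σhalf²=0.444625
Nominal = 19.260. Worst-case = [19.260 - 1.188, 19.260 + 1.070] = [18.072, 20.330]. RSS = √0.444625 = 0.667.

nominal=19.260 wc=[18.072,20.330] rss=0.667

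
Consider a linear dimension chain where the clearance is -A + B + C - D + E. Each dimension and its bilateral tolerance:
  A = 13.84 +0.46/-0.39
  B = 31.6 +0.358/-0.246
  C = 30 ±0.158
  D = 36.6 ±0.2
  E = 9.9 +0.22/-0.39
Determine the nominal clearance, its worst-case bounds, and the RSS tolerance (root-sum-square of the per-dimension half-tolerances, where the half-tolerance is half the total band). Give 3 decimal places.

Stack each dimension's contribution:
  -A: nom -13.840 → Σnom=-13.840; wc +0.390/-0.460 → slack +0.390/-0.460; half-tol=0.425, Σhalf²=0.180625
  +B: nom +31.600 → Σnom=17.760; wc +0.358/-0.246 → slack +0.748/-0.706; half-tol=0.302, Σhalf²=0.271829
  +C: nom +30.000 → Σnom=47.760; wc +0.158/-0.158 → slack +0.906/-0.864; half-tol=0.158, Σhalf²=0.296793
  -D: nom -36.600 → Σnom=11.160; wc +0.200/-0.200 → slack +1.106/-1.064; half-tol=0.200, Σhalf²=0.336793
  +E: nom +9.900 → Σnom=21.060; wc +0.220/-0.390 → slack +1.326/-1.454; half-tol=0.305, Σhalf²=0.429818
Nominal = 21.060. Worst-case = [21.060 - 1.454, 21.060 + 1.326] = [19.606, 22.386]. RSS = √0.429818 = 0.656.

nominal=21.060 wc=[19.606,22.386] rss=0.656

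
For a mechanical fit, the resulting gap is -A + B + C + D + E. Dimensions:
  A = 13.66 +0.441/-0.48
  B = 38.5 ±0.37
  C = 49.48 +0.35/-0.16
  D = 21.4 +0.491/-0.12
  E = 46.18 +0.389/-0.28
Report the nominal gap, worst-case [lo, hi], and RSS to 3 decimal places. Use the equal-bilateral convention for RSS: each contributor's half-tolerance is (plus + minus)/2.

Stack each dimension's contribution:
  -A: nom -13.660 → Σnom=-13.660; wc +0.480/-0.441 → slack +0.480/-0.441; half-tol=0.461, Σhalf²=0.212060
  +B: nom +38.500 → Σnom=24.840; wc +0.370/-0.370 → slack +0.850/-0.811; half-tol=0.370, Σhalf²=0.348960
  +C: nom +49.480 → Σnom=74.320; wc +0.350/-0.160 → slack +1.200/-0.971; half-tol=0.255, Σhalf²=0.413985
  +D: nom +21.400 → Σnom=95.720; wc +0.491/-0.120 → slack +1.691/-1.091; half-tol=0.305, Σhalf²=0.507315
  +E: nom +46.180 → Σnom=141.900; wc +0.389/-0.280 → slack +2.080/-1.371; half-tol=0.335, Σhalf²=0.619206
Nominal = 141.900. Worst-case = [141.900 - 1.371, 141.900 + 2.080] = [140.529, 143.980]. RSS = √0.619206 = 0.787.

nominal=141.900 wc=[140.529,143.980] rss=0.787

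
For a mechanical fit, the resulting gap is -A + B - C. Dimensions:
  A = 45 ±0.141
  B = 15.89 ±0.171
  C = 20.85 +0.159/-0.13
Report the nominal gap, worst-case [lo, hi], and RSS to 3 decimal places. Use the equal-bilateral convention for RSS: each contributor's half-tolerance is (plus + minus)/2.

Stack each dimension's contribution:
  -A: nom -45.000 → Σnom=-45.000; wc +0.141/-0.141 → slack +0.141/-0.141; half-tol=0.141, Σhalf²=0.019881
  +B: nom +15.890 → Σnom=-29.110; wc +0.171/-0.171 → slack +0.312/-0.312; half-tol=0.171, Σhalf²=0.049122
  -C: nom -20.850 → Σnom=-49.960; wc +0.130/-0.159 → slack +0.442/-0.471; half-tol=0.145, Σhalf²=0.070002
Nominal = -49.960. Worst-case = [-49.960 - 0.471, -49.960 + 0.442] = [-50.431, -49.518]. RSS = √0.070002 = 0.265.

nominal=-49.960 wc=[-50.431,-49.518] rss=0.265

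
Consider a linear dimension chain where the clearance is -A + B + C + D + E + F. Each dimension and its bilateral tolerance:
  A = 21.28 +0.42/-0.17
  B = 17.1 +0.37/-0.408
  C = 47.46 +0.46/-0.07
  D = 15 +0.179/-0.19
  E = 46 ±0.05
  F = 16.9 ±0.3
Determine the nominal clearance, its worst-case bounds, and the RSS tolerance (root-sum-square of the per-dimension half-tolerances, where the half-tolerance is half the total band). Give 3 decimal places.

nominal=121.180 wc=[119.742,122.709] rss=0.660

Stack each dimension's contribution:
  -A: nom -21.280 → Σnom=-21.280; wc +0.170/-0.420 → slack +0.170/-0.420; half-tol=0.295, Σhalf²=0.087025
  +B: nom +17.100 → Σnom=-4.180; wc +0.370/-0.408 → slack +0.540/-0.828; half-tol=0.389, Σhalf²=0.238346
  +C: nom +47.460 → Σnom=43.280; wc +0.460/-0.070 → slack +1.000/-0.898; half-tol=0.265, Σhalf²=0.308571
  +D: nom +15.000 → Σnom=58.280; wc +0.179/-0.190 → slack +1.179/-1.088; half-tol=0.184, Σhalf²=0.342611
  +E: nom +46.000 → Σnom=104.280; wc +0.050/-0.050 → slack +1.229/-1.138; half-tol=0.050, Σhalf²=0.345111
  +F: nom +16.900 → Σnom=121.180; wc +0.300/-0.300 → slack +1.529/-1.438; half-tol=0.300, Σhalf²=0.435111
Nominal = 121.180. Worst-case = [121.180 - 1.438, 121.180 + 1.529] = [119.742, 122.709]. RSS = √0.435111 = 0.660.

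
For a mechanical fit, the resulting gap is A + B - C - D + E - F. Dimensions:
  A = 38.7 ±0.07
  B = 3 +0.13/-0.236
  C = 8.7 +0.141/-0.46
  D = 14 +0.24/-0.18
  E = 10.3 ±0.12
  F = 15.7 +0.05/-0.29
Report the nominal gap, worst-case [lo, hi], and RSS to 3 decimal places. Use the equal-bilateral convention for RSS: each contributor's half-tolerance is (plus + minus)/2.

Stack each dimension's contribution:
  +A: nom +38.700 → Σnom=38.700; wc +0.070/-0.070 → slack +0.070/-0.070; half-tol=0.070, Σhalf²=0.004900
  +B: nom +3.000 → Σnom=41.700; wc +0.130/-0.236 → slack +0.200/-0.306; half-tol=0.183, Σhalf²=0.038389
  -C: nom -8.700 → Σnom=33.000; wc +0.460/-0.141 → slack +0.660/-0.447; half-tol=0.300, Σhalf²=0.128689
  -D: nom -14.000 → Σnom=19.000; wc +0.180/-0.240 → slack +0.840/-0.687; half-tol=0.210, Σhalf²=0.172789
  +E: nom +10.300 → Σnom=29.300; wc +0.120/-0.120 → slack +0.960/-0.807; half-tol=0.120, Σhalf²=0.187189
  -F: nom -15.700 → Σnom=13.600; wc +0.290/-0.050 → slack +1.250/-0.857; half-tol=0.170, Σhalf²=0.216089
Nominal = 13.600. Worst-case = [13.600 - 0.857, 13.600 + 1.250] = [12.743, 14.850]. RSS = √0.216089 = 0.465.

nominal=13.600 wc=[12.743,14.850] rss=0.465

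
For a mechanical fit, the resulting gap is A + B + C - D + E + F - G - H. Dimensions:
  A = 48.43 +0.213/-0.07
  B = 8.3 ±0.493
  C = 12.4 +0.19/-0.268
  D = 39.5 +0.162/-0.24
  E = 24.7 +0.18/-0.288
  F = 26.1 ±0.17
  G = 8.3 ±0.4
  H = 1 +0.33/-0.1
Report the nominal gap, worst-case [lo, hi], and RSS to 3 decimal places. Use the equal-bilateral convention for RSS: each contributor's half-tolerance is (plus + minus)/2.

Stack each dimension's contribution:
  +A: nom +48.430 → Σnom=48.430; wc +0.213/-0.070 → slack +0.213/-0.070; half-tol=0.142, Σhalf²=0.020022
  +B: nom +8.300 → Σnom=56.730; wc +0.493/-0.493 → slack +0.706/-0.563; half-tol=0.493, Σhalf²=0.263071
  +C: nom +12.400 → Σnom=69.130; wc +0.190/-0.268 → slack +0.896/-0.831; half-tol=0.229, Σhalf²=0.315512
  -D: nom -39.500 → Σnom=29.630; wc +0.240/-0.162 → slack +1.136/-0.993; half-tol=0.201, Σhalf²=0.355913
  +E: nom +24.700 → Σnom=54.330; wc +0.180/-0.288 → slack +1.316/-1.281; half-tol=0.234, Σhalf²=0.410669
  +F: nom +26.100 → Σnom=80.430; wc +0.170/-0.170 → slack +1.486/-1.451; half-tol=0.170, Σhalf²=0.439569
  -G: nom -8.300 → Σnom=72.130; wc +0.400/-0.400 → slack +1.886/-1.851; half-tol=0.400, Σhalf²=0.599569
  -H: nom -1.000 → Σnom=71.130; wc +0.100/-0.330 → slack +1.986/-2.181; half-tol=0.215, Σhalf²=0.645794
Nominal = 71.130. Worst-case = [71.130 - 2.181, 71.130 + 1.986] = [68.949, 73.116]. RSS = √0.645794 = 0.804.

nominal=71.130 wc=[68.949,73.116] rss=0.804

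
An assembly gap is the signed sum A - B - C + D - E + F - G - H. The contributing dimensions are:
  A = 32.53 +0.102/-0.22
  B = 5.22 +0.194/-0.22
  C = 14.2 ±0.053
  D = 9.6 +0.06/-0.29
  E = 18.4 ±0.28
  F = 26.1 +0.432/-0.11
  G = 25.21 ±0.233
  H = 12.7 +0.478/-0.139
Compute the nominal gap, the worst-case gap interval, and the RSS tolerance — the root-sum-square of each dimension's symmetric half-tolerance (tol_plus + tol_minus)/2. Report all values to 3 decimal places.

nominal=-7.500 wc=[-9.358,-5.981] rss=0.635

Stack each dimension's contribution:
  +A: nom +32.530 → Σnom=32.530; wc +0.102/-0.220 → slack +0.102/-0.220; half-tol=0.161, Σhalf²=0.025921
  -B: nom -5.220 → Σnom=27.310; wc +0.220/-0.194 → slack +0.322/-0.414; half-tol=0.207, Σhalf²=0.068770
  -C: nom -14.200 → Σnom=13.110; wc +0.053/-0.053 → slack +0.375/-0.467; half-tol=0.053, Σhalf²=0.071579
  +D: nom +9.600 → Σnom=22.710; wc +0.060/-0.290 → slack +0.435/-0.757; half-tol=0.175, Σhalf²=0.102204
  -E: nom -18.400 → Σnom=4.310; wc +0.280/-0.280 → slack +0.715/-1.037; half-tol=0.280, Σhalf²=0.180604
  +F: nom +26.100 → Σnom=30.410; wc +0.432/-0.110 → slack +1.147/-1.147; half-tol=0.271, Σhalf²=0.254045
  -G: nom -25.210 → Σnom=5.200; wc +0.233/-0.233 → slack +1.380/-1.380; half-tol=0.233, Σhalf²=0.308334
  -H: nom -12.700 → Σnom=-7.500; wc +0.139/-0.478 → slack +1.519/-1.858; half-tol=0.308, Σhalf²=0.403506
Nominal = -7.500. Worst-case = [-7.500 - 1.858, -7.500 + 1.519] = [-9.358, -5.981]. RSS = √0.403506 = 0.635.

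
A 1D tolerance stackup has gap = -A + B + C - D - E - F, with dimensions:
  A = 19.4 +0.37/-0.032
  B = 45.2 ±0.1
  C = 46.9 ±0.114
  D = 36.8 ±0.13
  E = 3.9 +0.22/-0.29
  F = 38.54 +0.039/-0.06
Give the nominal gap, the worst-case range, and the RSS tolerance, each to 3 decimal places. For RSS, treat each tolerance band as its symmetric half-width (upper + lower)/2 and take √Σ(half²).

nominal=-6.540 wc=[-7.513,-5.814] rss=0.384

Stack each dimension's contribution:
  -A: nom -19.400 → Σnom=-19.400; wc +0.032/-0.370 → slack +0.032/-0.370; half-tol=0.201, Σhalf²=0.040401
  +B: nom +45.200 → Σnom=25.800; wc +0.100/-0.100 → slack +0.132/-0.470; half-tol=0.100, Σhalf²=0.050401
  +C: nom +46.900 → Σnom=72.700; wc +0.114/-0.114 → slack +0.246/-0.584; half-tol=0.114, Σhalf²=0.063397
  -D: nom -36.800 → Σnom=35.900; wc +0.130/-0.130 → slack +0.376/-0.714; half-tol=0.130, Σhalf²=0.080297
  -E: nom -3.900 → Σnom=32.000; wc +0.290/-0.220 → slack +0.666/-0.934; half-tol=0.255, Σhalf²=0.145322
  -F: nom -38.540 → Σnom=-6.540; wc +0.060/-0.039 → slack +0.726/-0.973; half-tol=0.050, Σhalf²=0.147772
Nominal = -6.540. Worst-case = [-6.540 - 0.973, -6.540 + 0.726] = [-7.513, -5.814]. RSS = √0.147772 = 0.384.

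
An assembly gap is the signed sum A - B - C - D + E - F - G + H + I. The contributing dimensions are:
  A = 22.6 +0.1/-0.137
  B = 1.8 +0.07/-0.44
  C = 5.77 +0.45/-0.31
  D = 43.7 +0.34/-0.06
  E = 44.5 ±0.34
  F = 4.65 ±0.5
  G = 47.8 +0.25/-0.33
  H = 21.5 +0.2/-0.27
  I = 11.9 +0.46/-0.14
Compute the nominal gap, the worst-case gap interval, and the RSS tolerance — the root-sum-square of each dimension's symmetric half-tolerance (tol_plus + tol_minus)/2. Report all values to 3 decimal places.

nominal=-3.220 wc=[-5.717,-0.480] rss=0.926

Stack each dimension's contribution:
  +A: nom +22.600 → Σnom=22.600; wc +0.100/-0.137 → slack +0.100/-0.137; half-tol=0.119, Σhalf²=0.014042
  -B: nom -1.800 → Σnom=20.800; wc +0.440/-0.070 → slack +0.540/-0.207; half-tol=0.255, Σhalf²=0.079067
  -C: nom -5.770 → Σnom=15.030; wc +0.310/-0.450 → slack +0.850/-0.657; half-tol=0.380, Σhalf²=0.223467
  -D: nom -43.700 → Σnom=-28.670; wc +0.060/-0.340 → slack +0.910/-0.997; half-tol=0.200, Σhalf²=0.263467
  +E: nom +44.500 → Σnom=15.830; wc +0.340/-0.340 → slack +1.250/-1.337; half-tol=0.340, Σhalf²=0.379067
  -F: nom -4.650 → Σnom=11.180; wc +0.500/-0.500 → slack +1.750/-1.837; half-tol=0.500, Σhalf²=0.629067
  -G: nom -47.800 → Σnom=-36.620; wc +0.330/-0.250 → slack +2.080/-2.087; half-tol=0.290, Σhalf²=0.713167
  +H: nom +21.500 → Σnom=-15.120; wc +0.200/-0.270 → slack +2.280/-2.357; half-tol=0.235, Σhalf²=0.768392
  +I: nom +11.900 → Σnom=-3.220; wc +0.460/-0.140 → slack +2.740/-2.497; half-tol=0.300, Σhalf²=0.858392
Nominal = -3.220. Worst-case = [-3.220 - 2.497, -3.220 + 2.740] = [-5.717, -0.480]. RSS = √0.858392 = 0.926.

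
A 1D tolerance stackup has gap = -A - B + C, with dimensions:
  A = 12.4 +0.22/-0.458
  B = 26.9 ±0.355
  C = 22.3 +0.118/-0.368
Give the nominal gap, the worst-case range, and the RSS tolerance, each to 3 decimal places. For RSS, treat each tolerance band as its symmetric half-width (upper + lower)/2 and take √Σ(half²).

nominal=-17.000 wc=[-17.943,-16.069] rss=0.548

Stack each dimension's contribution:
  -A: nom -12.400 → Σnom=-12.400; wc +0.458/-0.220 → slack +0.458/-0.220; half-tol=0.339, Σhalf²=0.114921
  -B: nom -26.900 → Σnom=-39.300; wc +0.355/-0.355 → slack +0.813/-0.575; half-tol=0.355, Σhalf²=0.240946
  +C: nom +22.300 → Σnom=-17.000; wc +0.118/-0.368 → slack +0.931/-0.943; half-tol=0.243, Σhalf²=0.299995
Nominal = -17.000. Worst-case = [-17.000 - 0.943, -17.000 + 0.931] = [-17.943, -16.069]. RSS = √0.299995 = 0.548.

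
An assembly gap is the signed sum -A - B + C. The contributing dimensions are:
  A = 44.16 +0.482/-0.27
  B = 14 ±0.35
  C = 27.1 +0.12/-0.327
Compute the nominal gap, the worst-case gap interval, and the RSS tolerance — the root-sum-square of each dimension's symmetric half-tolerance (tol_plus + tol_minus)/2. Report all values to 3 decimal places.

nominal=-31.060 wc=[-32.219,-30.320] rss=0.560

Stack each dimension's contribution:
  -A: nom -44.160 → Σnom=-44.160; wc +0.270/-0.482 → slack +0.270/-0.482; half-tol=0.376, Σhalf²=0.141376
  -B: nom -14.000 → Σnom=-58.160; wc +0.350/-0.350 → slack +0.620/-0.832; half-tol=0.350, Σhalf²=0.263876
  +C: nom +27.100 → Σnom=-31.060; wc +0.120/-0.327 → slack +0.740/-1.159; half-tol=0.224, Σhalf²=0.313828
Nominal = -31.060. Worst-case = [-31.060 - 1.159, -31.060 + 0.740] = [-32.219, -30.320]. RSS = √0.313828 = 0.560.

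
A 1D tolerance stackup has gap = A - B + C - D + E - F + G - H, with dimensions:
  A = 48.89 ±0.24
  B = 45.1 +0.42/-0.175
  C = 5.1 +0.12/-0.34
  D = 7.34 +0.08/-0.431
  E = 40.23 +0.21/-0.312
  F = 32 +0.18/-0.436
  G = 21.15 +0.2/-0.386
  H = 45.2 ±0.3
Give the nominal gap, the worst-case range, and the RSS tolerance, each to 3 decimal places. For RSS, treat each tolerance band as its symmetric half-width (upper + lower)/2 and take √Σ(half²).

Stack each dimension's contribution:
  +A: nom +48.890 → Σnom=48.890; wc +0.240/-0.240 → slack +0.240/-0.240; half-tol=0.240, Σhalf²=0.057600
  -B: nom -45.100 → Σnom=3.790; wc +0.175/-0.420 → slack +0.415/-0.660; half-tol=0.297, Σhalf²=0.146106
  +C: nom +5.100 → Σnom=8.890; wc +0.120/-0.340 → slack +0.535/-1.000; half-tol=0.230, Σhalf²=0.199006
  -D: nom -7.340 → Σnom=1.550; wc +0.431/-0.080 → slack +0.966/-1.080; half-tol=0.256, Σhalf²=0.264286
  +E: nom +40.230 → Σnom=41.780; wc +0.210/-0.312 → slack +1.176/-1.392; half-tol=0.261, Σhalf²=0.332407
  -F: nom -32.000 → Σnom=9.780; wc +0.436/-0.180 → slack +1.612/-1.572; half-tol=0.308, Σhalf²=0.427271
  +G: nom +21.150 → Σnom=30.930; wc +0.200/-0.386 → slack +1.812/-1.958; half-tol=0.293, Σhalf²=0.513120
  -H: nom -45.200 → Σnom=-14.270; wc +0.300/-0.300 → slack +2.112/-2.258; half-tol=0.300, Σhalf²=0.603120
Nominal = -14.270. Worst-case = [-14.270 - 2.258, -14.270 + 2.112] = [-16.528, -12.158]. RSS = √0.603120 = 0.777.

nominal=-14.270 wc=[-16.528,-12.158] rss=0.777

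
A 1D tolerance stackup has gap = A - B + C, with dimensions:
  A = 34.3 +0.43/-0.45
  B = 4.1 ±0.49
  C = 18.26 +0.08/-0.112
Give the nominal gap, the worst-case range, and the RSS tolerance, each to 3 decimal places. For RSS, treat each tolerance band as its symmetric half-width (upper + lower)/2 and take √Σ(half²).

Stack each dimension's contribution:
  +A: nom +34.300 → Σnom=34.300; wc +0.430/-0.450 → slack +0.430/-0.450; half-tol=0.440, Σhalf²=0.193600
  -B: nom -4.100 → Σnom=30.200; wc +0.490/-0.490 → slack +0.920/-0.940; half-tol=0.490, Σhalf²=0.433700
  +C: nom +18.260 → Σnom=48.460; wc +0.080/-0.112 → slack +1.000/-1.052; half-tol=0.096, Σhalf²=0.442916
Nominal = 48.460. Worst-case = [48.460 - 1.052, 48.460 + 1.000] = [47.408, 49.460]. RSS = √0.442916 = 0.666.

nominal=48.460 wc=[47.408,49.460] rss=0.666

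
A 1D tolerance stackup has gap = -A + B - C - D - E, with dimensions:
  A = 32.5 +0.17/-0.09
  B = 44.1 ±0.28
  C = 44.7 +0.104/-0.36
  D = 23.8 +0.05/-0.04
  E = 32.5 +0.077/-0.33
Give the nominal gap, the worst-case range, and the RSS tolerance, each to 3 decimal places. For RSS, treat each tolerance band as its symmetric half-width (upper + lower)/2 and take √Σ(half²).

Stack each dimension's contribution:
  -A: nom -32.500 → Σnom=-32.500; wc +0.090/-0.170 → slack +0.090/-0.170; half-tol=0.130, Σhalf²=0.016900
  +B: nom +44.100 → Σnom=11.600; wc +0.280/-0.280 → slack +0.370/-0.450; half-tol=0.280, Σhalf²=0.095300
  -C: nom -44.700 → Σnom=-33.100; wc +0.360/-0.104 → slack +0.730/-0.554; half-tol=0.232, Σhalf²=0.149124
  -D: nom -23.800 → Σnom=-56.900; wc +0.040/-0.050 → slack +0.770/-0.604; half-tol=0.045, Σhalf²=0.151149
  -E: nom -32.500 → Σnom=-89.400; wc +0.330/-0.077 → slack +1.100/-0.681; half-tol=0.204, Σhalf²=0.192561
Nominal = -89.400. Worst-case = [-89.400 - 0.681, -89.400 + 1.100] = [-90.081, -88.300]. RSS = √0.192561 = 0.439.

nominal=-89.400 wc=[-90.081,-88.300] rss=0.439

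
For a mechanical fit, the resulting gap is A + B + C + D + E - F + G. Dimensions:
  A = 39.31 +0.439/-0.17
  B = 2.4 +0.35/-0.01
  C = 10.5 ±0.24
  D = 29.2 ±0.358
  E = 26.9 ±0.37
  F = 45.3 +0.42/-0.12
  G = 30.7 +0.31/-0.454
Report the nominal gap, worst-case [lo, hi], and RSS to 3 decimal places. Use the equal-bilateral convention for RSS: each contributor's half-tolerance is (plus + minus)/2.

Stack each dimension's contribution:
  +A: nom +39.310 → Σnom=39.310; wc +0.439/-0.170 → slack +0.439/-0.170; half-tol=0.304, Σhalf²=0.092720
  +B: nom +2.400 → Σnom=41.710; wc +0.350/-0.010 → slack +0.789/-0.180; half-tol=0.180, Σhalf²=0.125120
  +C: nom +10.500 → Σnom=52.210; wc +0.240/-0.240 → slack +1.029/-0.420; half-tol=0.240, Σhalf²=0.182720
  +D: nom +29.200 → Σnom=81.410; wc +0.358/-0.358 → slack +1.387/-0.778; half-tol=0.358, Σhalf²=0.310884
  +E: nom +26.900 → Σnom=108.310; wc +0.370/-0.370 → slack +1.757/-1.148; half-tol=0.370, Σhalf²=0.447784
  -F: nom -45.300 → Σnom=63.010; wc +0.120/-0.420 → slack +1.877/-1.568; half-tol=0.270, Σhalf²=0.520684
  +G: nom +30.700 → Σnom=93.710; wc +0.310/-0.454 → slack +2.187/-2.022; half-tol=0.382, Σhalf²=0.666608
Nominal = 93.710. Worst-case = [93.710 - 2.022, 93.710 + 2.187] = [91.688, 95.897]. RSS = √0.666608 = 0.816.

nominal=93.710 wc=[91.688,95.897] rss=0.816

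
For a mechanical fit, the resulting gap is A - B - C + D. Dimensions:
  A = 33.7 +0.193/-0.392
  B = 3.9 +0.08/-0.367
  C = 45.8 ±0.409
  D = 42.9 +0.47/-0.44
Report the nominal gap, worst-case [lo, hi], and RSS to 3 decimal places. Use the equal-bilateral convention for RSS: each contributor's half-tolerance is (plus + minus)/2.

nominal=26.900 wc=[25.579,28.339] rss=0.714

Stack each dimension's contribution:
  +A: nom +33.700 → Σnom=33.700; wc +0.193/-0.392 → slack +0.193/-0.392; half-tol=0.292, Σhalf²=0.085556
  -B: nom -3.900 → Σnom=29.800; wc +0.367/-0.080 → slack +0.560/-0.472; half-tol=0.224, Σhalf²=0.135508
  -C: nom -45.800 → Σnom=-16.000; wc +0.409/-0.409 → slack +0.969/-0.881; half-tol=0.409, Σhalf²=0.302789
  +D: nom +42.900 → Σnom=26.900; wc +0.470/-0.440 → slack +1.439/-1.321; half-tol=0.455, Σhalf²=0.509814
Nominal = 26.900. Worst-case = [26.900 - 1.321, 26.900 + 1.439] = [25.579, 28.339]. RSS = √0.509814 = 0.714.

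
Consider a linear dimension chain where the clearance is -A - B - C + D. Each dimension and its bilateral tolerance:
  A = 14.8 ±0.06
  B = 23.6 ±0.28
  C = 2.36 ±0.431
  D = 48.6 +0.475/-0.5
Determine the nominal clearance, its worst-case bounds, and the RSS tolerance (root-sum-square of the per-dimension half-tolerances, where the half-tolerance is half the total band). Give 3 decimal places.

Stack each dimension's contribution:
  -A: nom -14.800 → Σnom=-14.800; wc +0.060/-0.060 → slack +0.060/-0.060; half-tol=0.060, Σhalf²=0.003600
  -B: nom -23.600 → Σnom=-38.400; wc +0.280/-0.280 → slack +0.340/-0.340; half-tol=0.280, Σhalf²=0.082000
  -C: nom -2.360 → Σnom=-40.760; wc +0.431/-0.431 → slack +0.771/-0.771; half-tol=0.431, Σhalf²=0.267761
  +D: nom +48.600 → Σnom=7.840; wc +0.475/-0.500 → slack +1.246/-1.271; half-tol=0.487, Σhalf²=0.505417
Nominal = 7.840. Worst-case = [7.840 - 1.271, 7.840 + 1.246] = [6.569, 9.086]. RSS = √0.505417 = 0.711.

nominal=7.840 wc=[6.569,9.086] rss=0.711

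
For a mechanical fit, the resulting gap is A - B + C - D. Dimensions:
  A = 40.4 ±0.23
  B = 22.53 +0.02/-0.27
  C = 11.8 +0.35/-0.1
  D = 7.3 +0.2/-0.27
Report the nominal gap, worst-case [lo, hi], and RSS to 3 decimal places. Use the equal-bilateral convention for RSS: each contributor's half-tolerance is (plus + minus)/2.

Stack each dimension's contribution:
  +A: nom +40.400 → Σnom=40.400; wc +0.230/-0.230 → slack +0.230/-0.230; half-tol=0.230, Σhalf²=0.052900
  -B: nom -22.530 → Σnom=17.870; wc +0.270/-0.020 → slack +0.500/-0.250; half-tol=0.145, Σhalf²=0.073925
  +C: nom +11.800 → Σnom=29.670; wc +0.350/-0.100 → slack +0.850/-0.350; half-tol=0.225, Σhalf²=0.124550
  -D: nom -7.300 → Σnom=22.370; wc +0.270/-0.200 → slack +1.120/-0.550; half-tol=0.235, Σhalf²=0.179775
Nominal = 22.370. Worst-case = [22.370 - 0.550, 22.370 + 1.120] = [21.820, 23.490]. RSS = √0.179775 = 0.424.

nominal=22.370 wc=[21.820,23.490] rss=0.424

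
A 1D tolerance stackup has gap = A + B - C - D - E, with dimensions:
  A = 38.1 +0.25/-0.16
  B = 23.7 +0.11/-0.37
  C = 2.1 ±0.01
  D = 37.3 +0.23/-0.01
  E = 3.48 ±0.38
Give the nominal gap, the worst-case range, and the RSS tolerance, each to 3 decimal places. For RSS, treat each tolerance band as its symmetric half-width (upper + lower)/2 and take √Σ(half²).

nominal=18.920 wc=[17.770,19.680] rss=0.508

Stack each dimension's contribution:
  +A: nom +38.100 → Σnom=38.100; wc +0.250/-0.160 → slack +0.250/-0.160; half-tol=0.205, Σhalf²=0.042025
  +B: nom +23.700 → Σnom=61.800; wc +0.110/-0.370 → slack +0.360/-0.530; half-tol=0.240, Σhalf²=0.099625
  -C: nom -2.100 → Σnom=59.700; wc +0.010/-0.010 → slack +0.370/-0.540; half-tol=0.010, Σhalf²=0.099725
  -D: nom -37.300 → Σnom=22.400; wc +0.010/-0.230 → slack +0.380/-0.770; half-tol=0.120, Σhalf²=0.114125
  -E: nom -3.480 → Σnom=18.920; wc +0.380/-0.380 → slack +0.760/-1.150; half-tol=0.380, Σhalf²=0.258525
Nominal = 18.920. Worst-case = [18.920 - 1.150, 18.920 + 0.760] = [17.770, 19.680]. RSS = √0.258525 = 0.508.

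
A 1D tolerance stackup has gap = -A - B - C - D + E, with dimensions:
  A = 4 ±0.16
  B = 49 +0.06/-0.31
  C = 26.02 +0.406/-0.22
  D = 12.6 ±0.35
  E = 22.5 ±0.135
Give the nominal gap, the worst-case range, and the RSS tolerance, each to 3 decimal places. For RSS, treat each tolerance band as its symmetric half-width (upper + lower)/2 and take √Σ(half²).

nominal=-69.120 wc=[-70.231,-67.945] rss=0.546

Stack each dimension's contribution:
  -A: nom -4.000 → Σnom=-4.000; wc +0.160/-0.160 → slack +0.160/-0.160; half-tol=0.160, Σhalf²=0.025600
  -B: nom -49.000 → Σnom=-53.000; wc +0.310/-0.060 → slack +0.470/-0.220; half-tol=0.185, Σhalf²=0.059825
  -C: nom -26.020 → Σnom=-79.020; wc +0.220/-0.406 → slack +0.690/-0.626; half-tol=0.313, Σhalf²=0.157794
  -D: nom -12.600 → Σnom=-91.620; wc +0.350/-0.350 → slack +1.040/-0.976; half-tol=0.350, Σhalf²=0.280294
  +E: nom +22.500 → Σnom=-69.120; wc +0.135/-0.135 → slack +1.175/-1.111; half-tol=0.135, Σhalf²=0.298519
Nominal = -69.120. Worst-case = [-69.120 - 1.111, -69.120 + 1.175] = [-70.231, -67.945]. RSS = √0.298519 = 0.546.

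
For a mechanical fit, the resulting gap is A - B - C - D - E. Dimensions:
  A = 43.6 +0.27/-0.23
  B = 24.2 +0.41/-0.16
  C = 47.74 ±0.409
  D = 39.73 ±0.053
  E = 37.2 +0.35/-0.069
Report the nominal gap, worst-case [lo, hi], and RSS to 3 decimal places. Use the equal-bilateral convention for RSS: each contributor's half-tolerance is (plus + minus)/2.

nominal=-105.270 wc=[-106.722,-104.309] rss=0.598

Stack each dimension's contribution:
  +A: nom +43.600 → Σnom=43.600; wc +0.270/-0.230 → slack +0.270/-0.230; half-tol=0.250, Σhalf²=0.062500
  -B: nom -24.200 → Σnom=19.400; wc +0.160/-0.410 → slack +0.430/-0.640; half-tol=0.285, Σhalf²=0.143725
  -C: nom -47.740 → Σnom=-28.340; wc +0.409/-0.409 → slack +0.839/-1.049; half-tol=0.409, Σhalf²=0.311006
  -D: nom -39.730 → Σnom=-68.070; wc +0.053/-0.053 → slack +0.892/-1.102; half-tol=0.053, Σhalf²=0.313815
  -E: nom -37.200 → Σnom=-105.270; wc +0.069/-0.350 → slack +0.961/-1.452; half-tol=0.209, Σhalf²=0.357705
Nominal = -105.270. Worst-case = [-105.270 - 1.452, -105.270 + 0.961] = [-106.722, -104.309]. RSS = √0.357705 = 0.598.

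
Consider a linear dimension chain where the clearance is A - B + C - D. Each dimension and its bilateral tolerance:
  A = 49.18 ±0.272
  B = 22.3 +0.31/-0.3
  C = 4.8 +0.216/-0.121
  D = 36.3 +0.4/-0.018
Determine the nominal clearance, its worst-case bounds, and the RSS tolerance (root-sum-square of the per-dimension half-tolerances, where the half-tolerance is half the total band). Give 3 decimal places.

Stack each dimension's contribution:
  +A: nom +49.180 → Σnom=49.180; wc +0.272/-0.272 → slack +0.272/-0.272; half-tol=0.272, Σhalf²=0.073984
  -B: nom -22.300 → Σnom=26.880; wc +0.300/-0.310 → slack +0.572/-0.582; half-tol=0.305, Σhalf²=0.167009
  +C: nom +4.800 → Σnom=31.680; wc +0.216/-0.121 → slack +0.788/-0.703; half-tol=0.168, Σhalf²=0.195401
  -D: nom -36.300 → Σnom=-4.620; wc +0.018/-0.400 → slack +0.806/-1.103; half-tol=0.209, Σhalf²=0.239082
Nominal = -4.620. Worst-case = [-4.620 - 1.103, -4.620 + 0.806] = [-5.723, -3.814]. RSS = √0.239082 = 0.489.

nominal=-4.620 wc=[-5.723,-3.814] rss=0.489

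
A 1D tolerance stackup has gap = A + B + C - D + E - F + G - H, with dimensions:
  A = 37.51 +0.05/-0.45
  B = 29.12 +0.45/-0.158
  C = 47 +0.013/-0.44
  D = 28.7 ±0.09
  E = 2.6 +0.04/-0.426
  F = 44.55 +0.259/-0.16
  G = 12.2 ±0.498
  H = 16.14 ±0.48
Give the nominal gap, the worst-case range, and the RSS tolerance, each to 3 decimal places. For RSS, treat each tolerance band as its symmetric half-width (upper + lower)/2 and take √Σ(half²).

nominal=39.040 wc=[36.239,40.821] rss=0.889

Stack each dimension's contribution:
  +A: nom +37.510 → Σnom=37.510; wc +0.050/-0.450 → slack +0.050/-0.450; half-tol=0.250, Σhalf²=0.062500
  +B: nom +29.120 → Σnom=66.630; wc +0.450/-0.158 → slack +0.500/-0.608; half-tol=0.304, Σhalf²=0.154916
  +C: nom +47.000 → Σnom=113.630; wc +0.013/-0.440 → slack +0.513/-1.048; half-tol=0.227, Σhalf²=0.206218
  -D: nom -28.700 → Σnom=84.930; wc +0.090/-0.090 → slack +0.603/-1.138; half-tol=0.090, Σhalf²=0.214318
  +E: nom +2.600 → Σnom=87.530; wc +0.040/-0.426 → slack +0.643/-1.564; half-tol=0.233, Σhalf²=0.268607
  -F: nom -44.550 → Σnom=42.980; wc +0.160/-0.259 → slack +0.803/-1.823; half-tol=0.210, Σhalf²=0.312497
  +G: nom +12.200 → Σnom=55.180; wc +0.498/-0.498 → slack +1.301/-2.321; half-tol=0.498, Σhalf²=0.560501
  -H: nom -16.140 → Σnom=39.040; wc +0.480/-0.480 → slack +1.781/-2.801; half-tol=0.480, Σhalf²=0.790901
Nominal = 39.040. Worst-case = [39.040 - 2.801, 39.040 + 1.781] = [36.239, 40.821]. RSS = √0.790901 = 0.889.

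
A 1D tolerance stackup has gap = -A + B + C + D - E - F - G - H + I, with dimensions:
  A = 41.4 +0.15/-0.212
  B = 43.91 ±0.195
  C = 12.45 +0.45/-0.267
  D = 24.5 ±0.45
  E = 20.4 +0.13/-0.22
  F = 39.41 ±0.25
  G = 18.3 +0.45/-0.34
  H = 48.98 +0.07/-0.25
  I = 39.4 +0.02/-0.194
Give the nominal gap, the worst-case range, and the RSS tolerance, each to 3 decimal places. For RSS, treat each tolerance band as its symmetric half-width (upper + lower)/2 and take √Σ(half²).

Stack each dimension's contribution:
  -A: nom -41.400 → Σnom=-41.400; wc +0.212/-0.150 → slack +0.212/-0.150; half-tol=0.181, Σhalf²=0.032761
  +B: nom +43.910 → Σnom=2.510; wc +0.195/-0.195 → slack +0.407/-0.345; half-tol=0.195, Σhalf²=0.070786
  +C: nom +12.450 → Σnom=14.960; wc +0.450/-0.267 → slack +0.857/-0.612; half-tol=0.359, Σhalf²=0.199308
  +D: nom +24.500 → Σnom=39.460; wc +0.450/-0.450 → slack +1.307/-1.062; half-tol=0.450, Σhalf²=0.401808
  -E: nom -20.400 → Σnom=19.060; wc +0.220/-0.130 → slack +1.527/-1.192; half-tol=0.175, Σhalf²=0.432433
  -F: nom -39.410 → Σnom=-20.350; wc +0.250/-0.250 → slack +1.777/-1.442; half-tol=0.250, Σhalf²=0.494933
  -G: nom -18.300 → Σnom=-38.650; wc +0.340/-0.450 → slack +2.117/-1.892; half-tol=0.395, Σhalf²=0.650958
  -H: nom -48.980 → Σnom=-87.630; wc +0.250/-0.070 → slack +2.367/-1.962; half-tol=0.160, Σhalf²=0.676558
  +I: nom +39.400 → Σnom=-48.230; wc +0.020/-0.194 → slack +2.387/-2.156; half-tol=0.107, Σhalf²=0.688007
Nominal = -48.230. Worst-case = [-48.230 - 2.156, -48.230 + 2.387] = [-50.386, -45.843]. RSS = √0.688007 = 0.829.

nominal=-48.230 wc=[-50.386,-45.843] rss=0.829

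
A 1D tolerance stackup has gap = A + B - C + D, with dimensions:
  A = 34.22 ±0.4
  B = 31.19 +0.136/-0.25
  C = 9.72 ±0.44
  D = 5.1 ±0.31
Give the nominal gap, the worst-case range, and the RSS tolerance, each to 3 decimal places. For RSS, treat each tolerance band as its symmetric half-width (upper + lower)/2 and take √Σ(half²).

Stack each dimension's contribution:
  +A: nom +34.220 → Σnom=34.220; wc +0.400/-0.400 → slack +0.400/-0.400; half-tol=0.400, Σhalf²=0.160000
  +B: nom +31.190 → Σnom=65.410; wc +0.136/-0.250 → slack +0.536/-0.650; half-tol=0.193, Σhalf²=0.197249
  -C: nom -9.720 → Σnom=55.690; wc +0.440/-0.440 → slack +0.976/-1.090; half-tol=0.440, Σhalf²=0.390849
  +D: nom +5.100 → Σnom=60.790; wc +0.310/-0.310 → slack +1.286/-1.400; half-tol=0.310, Σhalf²=0.486949
Nominal = 60.790. Worst-case = [60.790 - 1.400, 60.790 + 1.286] = [59.390, 62.076]. RSS = √0.486949 = 0.698.

nominal=60.790 wc=[59.390,62.076] rss=0.698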